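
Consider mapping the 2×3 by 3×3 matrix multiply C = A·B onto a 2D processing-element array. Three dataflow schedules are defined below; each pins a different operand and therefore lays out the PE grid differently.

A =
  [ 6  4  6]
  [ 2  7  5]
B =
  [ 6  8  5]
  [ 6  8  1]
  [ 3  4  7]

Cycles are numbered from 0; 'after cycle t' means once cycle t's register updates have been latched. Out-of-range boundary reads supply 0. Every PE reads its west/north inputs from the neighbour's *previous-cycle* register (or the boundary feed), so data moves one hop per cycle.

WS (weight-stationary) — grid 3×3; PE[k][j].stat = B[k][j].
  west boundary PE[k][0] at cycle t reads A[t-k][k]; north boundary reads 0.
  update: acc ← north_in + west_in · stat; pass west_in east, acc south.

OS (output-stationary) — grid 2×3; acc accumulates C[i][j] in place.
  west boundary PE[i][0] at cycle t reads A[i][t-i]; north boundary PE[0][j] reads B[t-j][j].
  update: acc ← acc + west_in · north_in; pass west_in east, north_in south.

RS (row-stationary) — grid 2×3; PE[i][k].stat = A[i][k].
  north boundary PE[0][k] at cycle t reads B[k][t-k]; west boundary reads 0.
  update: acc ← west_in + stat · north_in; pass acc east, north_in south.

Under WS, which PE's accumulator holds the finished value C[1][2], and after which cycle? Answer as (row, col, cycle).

Under WS, C[1][2] lands at PE[2][2]:
  cycle 0: PE[2][2] → acc 0, east 0, south 0
  cycle 1: PE[2][2] → acc 0, east 0, south 0
  cycle 2: PE[2][2] → acc 0, east 0, south 0
  cycle 3: PE[2][2] → acc 0, east 0, south 0
  cycle 4: PE[2][2] → acc 76, east 6, south 76
  cycle 5: PE[2][2] → acc 52, east 5, south 52

(row, col, cycle) = (2, 2, 5)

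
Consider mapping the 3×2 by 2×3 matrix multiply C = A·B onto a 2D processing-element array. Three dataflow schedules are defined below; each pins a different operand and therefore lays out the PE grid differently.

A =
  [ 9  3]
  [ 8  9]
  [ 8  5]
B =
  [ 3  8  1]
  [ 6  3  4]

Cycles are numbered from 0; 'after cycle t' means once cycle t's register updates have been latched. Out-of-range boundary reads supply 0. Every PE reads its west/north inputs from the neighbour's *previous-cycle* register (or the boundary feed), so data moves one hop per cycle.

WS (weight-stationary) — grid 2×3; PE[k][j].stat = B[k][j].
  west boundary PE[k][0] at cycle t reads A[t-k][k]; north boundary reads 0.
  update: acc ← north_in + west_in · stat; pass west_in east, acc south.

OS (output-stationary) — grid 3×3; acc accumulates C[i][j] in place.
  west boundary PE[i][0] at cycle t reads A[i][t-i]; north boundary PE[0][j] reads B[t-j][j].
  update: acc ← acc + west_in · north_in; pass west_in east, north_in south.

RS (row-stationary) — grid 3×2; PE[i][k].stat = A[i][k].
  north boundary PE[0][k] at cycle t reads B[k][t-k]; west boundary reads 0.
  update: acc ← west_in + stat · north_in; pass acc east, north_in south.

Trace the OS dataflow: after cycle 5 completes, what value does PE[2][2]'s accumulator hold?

Tracing OS — 3×3 array, target PE[2][2]:
  step 0 · PE1,2: acc=0; fwd→0 fwd↓0
  step 0 · PE2,1: acc=0; fwd→0 fwd↓0
  step 0 · PE2,2: acc=0; fwd→0 fwd↓0
  step 1 · PE1,2: acc=0; fwd→0 fwd↓0
  step 1 · PE2,1: acc=0; fwd→0 fwd↓0
  step 1 · PE2,2: acc=0; fwd→0 fwd↓0
  step 2 · PE1,2: acc=0; fwd→0 fwd↓0
  step 2 · PE2,1: acc=0; fwd→0 fwd↓0
  step 2 · PE2,2: acc=0; fwd→0 fwd↓0
  step 3 · PE1,2: acc=8; fwd→8 fwd↓1
  step 3 · PE2,1: acc=64; fwd→8 fwd↓8
  step 3 · PE2,2: acc=0; fwd→0 fwd↓0
  step 4 · PE1,2: acc=44; fwd→9 fwd↓4
  step 4 · PE2,1: acc=79; fwd→5 fwd↓3
  step 4 · PE2,2: acc=8; fwd→8 fwd↓1
  step 5 · PE1,2: acc=44; fwd→0 fwd↓0
  step 5 · PE2,1: acc=79; fwd→0 fwd↓0
  step 5 · PE2,2: acc=28; fwd→5 fwd↓4

PE[2][2].acc = 28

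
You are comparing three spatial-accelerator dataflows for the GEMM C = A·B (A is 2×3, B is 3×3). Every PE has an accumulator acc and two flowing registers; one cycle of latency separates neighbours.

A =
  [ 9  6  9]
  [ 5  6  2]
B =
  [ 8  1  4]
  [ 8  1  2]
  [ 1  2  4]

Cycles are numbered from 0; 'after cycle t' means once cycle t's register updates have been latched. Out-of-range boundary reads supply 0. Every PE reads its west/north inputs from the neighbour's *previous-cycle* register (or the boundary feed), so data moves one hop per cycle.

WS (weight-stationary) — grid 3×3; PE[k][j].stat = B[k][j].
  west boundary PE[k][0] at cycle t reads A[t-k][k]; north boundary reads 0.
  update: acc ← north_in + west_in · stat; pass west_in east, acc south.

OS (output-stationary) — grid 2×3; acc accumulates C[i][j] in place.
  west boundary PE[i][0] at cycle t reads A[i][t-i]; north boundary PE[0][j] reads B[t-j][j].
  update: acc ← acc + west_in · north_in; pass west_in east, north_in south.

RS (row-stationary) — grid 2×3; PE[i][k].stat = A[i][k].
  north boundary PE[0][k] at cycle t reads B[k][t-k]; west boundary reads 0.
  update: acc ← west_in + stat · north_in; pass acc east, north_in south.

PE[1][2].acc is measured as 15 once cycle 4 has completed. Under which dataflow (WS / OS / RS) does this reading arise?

dataflow = RS

WS [3×3] PE[1][2] across cycles:
  c0 r1c2: 0 / 0 / 0
  c1 r1c2: 0 / 0 / 0
  c2 r1c2: 0 / 0 / 0
  c3 r1c2: 48 / 6 / 48
  c4 r1c2: 32 / 6 / 32
OS [2×3] PE[1][2] across cycles:
  c0 r1c2: 0 / 0 / 0
  c1 r1c2: 0 / 0 / 0
  c2 r1c2: 0 / 0 / 0
  c3 r1c2: 20 / 5 / 4
  c4 r1c2: 32 / 6 / 2
RS [2×3] PE[1][2] across cycles:
  c0 r1c2: 0 / 0 / 0
  c1 r1c2: 0 / 0 / 0
  c2 r1c2: 0 / 0 / 0
  c3 r1c2: 90 / 90 / 1
  c4 r1c2: 15 / 15 / 2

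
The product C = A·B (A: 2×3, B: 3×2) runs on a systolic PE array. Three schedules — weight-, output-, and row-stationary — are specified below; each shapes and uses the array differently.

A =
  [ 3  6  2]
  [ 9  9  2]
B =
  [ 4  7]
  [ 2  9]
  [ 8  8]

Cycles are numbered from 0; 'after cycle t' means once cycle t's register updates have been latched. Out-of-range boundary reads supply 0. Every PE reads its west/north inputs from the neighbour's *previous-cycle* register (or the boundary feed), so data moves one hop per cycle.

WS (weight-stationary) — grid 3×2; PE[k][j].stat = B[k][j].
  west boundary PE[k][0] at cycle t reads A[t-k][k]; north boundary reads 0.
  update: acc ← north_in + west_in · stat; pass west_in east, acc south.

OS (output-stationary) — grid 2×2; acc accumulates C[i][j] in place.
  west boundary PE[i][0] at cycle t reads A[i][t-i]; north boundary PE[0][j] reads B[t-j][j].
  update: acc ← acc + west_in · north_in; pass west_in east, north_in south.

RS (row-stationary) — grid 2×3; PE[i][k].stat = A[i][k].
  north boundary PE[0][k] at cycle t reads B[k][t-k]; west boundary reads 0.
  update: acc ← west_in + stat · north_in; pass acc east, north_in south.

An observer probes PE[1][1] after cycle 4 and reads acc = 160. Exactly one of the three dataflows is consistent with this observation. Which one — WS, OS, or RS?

dataflow = OS

— WS: 3×2; PE[1][1] trace:
  0: (1,1).acc=0  regs=<0,0>
  1: (1,1).acc=0  regs=<0,0>
  2: (1,1).acc=75  regs=<6,75>
  3: (1,1).acc=144  regs=<9,144>
  4: (1,1).acc=0  regs=<0,0>
— OS: 2×2; PE[1][1] trace:
  0: (1,1).acc=0  regs=<0,0>
  1: (1,1).acc=0  regs=<0,0>
  2: (1,1).acc=63  regs=<9,7>
  3: (1,1).acc=144  regs=<9,9>
  4: (1,1).acc=160  regs=<2,8>
— RS: 2×3; PE[1][1] trace:
  0: (1,1).acc=0  regs=<0,0>
  1: (1,1).acc=0  regs=<0,0>
  2: (1,1).acc=54  regs=<54,2>
  3: (1,1).acc=144  regs=<144,9>
  4: (1,1).acc=0  regs=<0,0>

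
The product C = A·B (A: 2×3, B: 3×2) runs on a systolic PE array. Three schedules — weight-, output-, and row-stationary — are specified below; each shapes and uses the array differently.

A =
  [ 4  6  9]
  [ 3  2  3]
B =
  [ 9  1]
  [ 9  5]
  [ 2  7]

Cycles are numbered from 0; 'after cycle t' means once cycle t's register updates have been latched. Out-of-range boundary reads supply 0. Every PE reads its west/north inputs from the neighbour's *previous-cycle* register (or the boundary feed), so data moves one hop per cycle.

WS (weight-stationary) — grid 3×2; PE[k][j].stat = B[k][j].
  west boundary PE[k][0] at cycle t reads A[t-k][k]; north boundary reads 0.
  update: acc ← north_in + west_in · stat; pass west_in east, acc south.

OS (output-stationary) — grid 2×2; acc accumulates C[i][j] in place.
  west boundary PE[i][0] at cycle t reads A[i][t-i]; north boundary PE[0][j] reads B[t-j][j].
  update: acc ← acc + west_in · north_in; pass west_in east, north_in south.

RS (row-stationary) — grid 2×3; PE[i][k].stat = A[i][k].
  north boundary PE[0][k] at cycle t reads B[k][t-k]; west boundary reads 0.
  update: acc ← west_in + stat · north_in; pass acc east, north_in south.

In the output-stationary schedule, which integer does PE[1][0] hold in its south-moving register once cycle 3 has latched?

register = 2

OS (2×2). Following PE[1][0] plus its west/north inputs:
  cycle 0: PE[0][0] → acc 36, east 4, south 9
  cycle 0: PE[1][0] → acc 0, east 0, south 0
  cycle 1: PE[0][0] → acc 90, east 6, south 9
  cycle 1: PE[1][0] → acc 27, east 3, south 9
  cycle 2: PE[0][0] → acc 108, east 9, south 2
  cycle 2: PE[1][0] → acc 45, east 2, south 9
  cycle 3: PE[0][0] → acc 108, east 0, south 0
  cycle 3: PE[1][0] → acc 51, east 3, south 2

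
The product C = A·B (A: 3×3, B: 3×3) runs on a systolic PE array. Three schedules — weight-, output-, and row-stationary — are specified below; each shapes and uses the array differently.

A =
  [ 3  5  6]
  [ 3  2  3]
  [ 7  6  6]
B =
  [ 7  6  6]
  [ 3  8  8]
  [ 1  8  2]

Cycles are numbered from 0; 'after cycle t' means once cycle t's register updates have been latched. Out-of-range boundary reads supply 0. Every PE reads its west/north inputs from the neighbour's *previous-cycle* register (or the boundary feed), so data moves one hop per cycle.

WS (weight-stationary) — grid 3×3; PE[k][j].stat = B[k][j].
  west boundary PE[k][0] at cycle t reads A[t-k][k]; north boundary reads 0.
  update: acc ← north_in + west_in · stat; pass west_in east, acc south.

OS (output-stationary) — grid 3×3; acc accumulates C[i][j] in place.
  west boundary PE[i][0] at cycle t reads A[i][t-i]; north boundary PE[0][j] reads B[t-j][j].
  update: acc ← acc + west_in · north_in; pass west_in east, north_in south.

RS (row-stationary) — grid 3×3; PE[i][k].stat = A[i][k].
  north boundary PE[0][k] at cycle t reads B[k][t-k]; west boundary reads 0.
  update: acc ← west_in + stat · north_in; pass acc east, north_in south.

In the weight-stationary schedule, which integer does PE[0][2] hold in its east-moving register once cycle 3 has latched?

register = 3

WS on a 3×3 grid — tracing PE[0][2] and its feeders:
  c0 r0c1: 0 / 0 / 0
  c0 r0c2: 0 / 0 / 0
  c1 r0c1: 18 / 3 / 18
  c1 r0c2: 0 / 0 / 0
  c2 r0c1: 18 / 3 / 18
  c2 r0c2: 18 / 3 / 18
  c3 r0c1: 42 / 7 / 42
  c3 r0c2: 18 / 3 / 18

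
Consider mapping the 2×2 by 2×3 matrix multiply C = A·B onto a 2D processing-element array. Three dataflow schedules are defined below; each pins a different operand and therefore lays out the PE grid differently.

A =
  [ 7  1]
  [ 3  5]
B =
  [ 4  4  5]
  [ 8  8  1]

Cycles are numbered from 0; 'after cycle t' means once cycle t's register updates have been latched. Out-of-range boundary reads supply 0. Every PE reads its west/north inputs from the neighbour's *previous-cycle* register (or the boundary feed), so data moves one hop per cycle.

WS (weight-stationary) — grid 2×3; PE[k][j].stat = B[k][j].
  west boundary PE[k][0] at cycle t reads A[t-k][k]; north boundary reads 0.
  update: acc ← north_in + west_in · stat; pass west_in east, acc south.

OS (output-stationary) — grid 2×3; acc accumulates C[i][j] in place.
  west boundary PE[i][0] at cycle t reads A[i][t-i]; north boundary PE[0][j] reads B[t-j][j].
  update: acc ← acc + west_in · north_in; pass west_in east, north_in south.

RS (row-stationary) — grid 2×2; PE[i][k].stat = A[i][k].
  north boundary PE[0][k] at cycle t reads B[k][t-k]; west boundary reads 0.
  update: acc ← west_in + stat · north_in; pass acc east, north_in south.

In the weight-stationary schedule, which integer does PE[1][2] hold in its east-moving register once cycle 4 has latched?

Tracing WS — 2×3 array, target PE[1][2]:
  t=0 PE[0][2]: acc=0 h=0 v=0
  t=0 PE[1][1]: acc=0 h=0 v=0
  t=0 PE[1][2]: acc=0 h=0 v=0
  t=1 PE[0][2]: acc=0 h=0 v=0
  t=1 PE[1][1]: acc=0 h=0 v=0
  t=1 PE[1][2]: acc=0 h=0 v=0
  t=2 PE[0][2]: acc=35 h=7 v=35
  t=2 PE[1][1]: acc=36 h=1 v=36
  t=2 PE[1][2]: acc=0 h=0 v=0
  t=3 PE[0][2]: acc=15 h=3 v=15
  t=3 PE[1][1]: acc=52 h=5 v=52
  t=3 PE[1][2]: acc=36 h=1 v=36
  t=4 PE[0][2]: acc=0 h=0 v=0
  t=4 PE[1][1]: acc=0 h=0 v=0
  t=4 PE[1][2]: acc=20 h=5 v=20

register = 5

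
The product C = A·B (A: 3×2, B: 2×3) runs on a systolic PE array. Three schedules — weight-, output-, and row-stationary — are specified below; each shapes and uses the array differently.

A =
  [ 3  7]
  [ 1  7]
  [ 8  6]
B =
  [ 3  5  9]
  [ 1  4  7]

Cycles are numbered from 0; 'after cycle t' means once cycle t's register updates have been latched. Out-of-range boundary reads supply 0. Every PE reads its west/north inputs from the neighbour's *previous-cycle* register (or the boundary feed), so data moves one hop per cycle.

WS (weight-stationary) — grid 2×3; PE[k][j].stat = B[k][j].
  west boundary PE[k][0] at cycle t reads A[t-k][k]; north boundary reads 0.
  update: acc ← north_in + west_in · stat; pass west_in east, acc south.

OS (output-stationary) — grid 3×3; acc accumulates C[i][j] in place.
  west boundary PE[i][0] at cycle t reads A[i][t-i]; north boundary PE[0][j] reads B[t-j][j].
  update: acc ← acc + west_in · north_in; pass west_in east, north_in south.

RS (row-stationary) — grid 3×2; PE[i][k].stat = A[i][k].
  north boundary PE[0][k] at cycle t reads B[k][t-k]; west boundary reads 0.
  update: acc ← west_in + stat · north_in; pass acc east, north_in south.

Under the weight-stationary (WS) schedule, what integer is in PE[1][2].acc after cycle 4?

PE[1][2].acc = 58

WS (2×3). Following PE[1][2] plus its west/north inputs:
  after 0 — PE[0][2] acc=0, pass-E 0, pass-S 0
  after 0 — PE[1][1] acc=0, pass-E 0, pass-S 0
  after 0 — PE[1][2] acc=0, pass-E 0, pass-S 0
  after 1 — PE[0][2] acc=0, pass-E 0, pass-S 0
  after 1 — PE[1][1] acc=0, pass-E 0, pass-S 0
  after 1 — PE[1][2] acc=0, pass-E 0, pass-S 0
  after 2 — PE[0][2] acc=27, pass-E 3, pass-S 27
  after 2 — PE[1][1] acc=43, pass-E 7, pass-S 43
  after 2 — PE[1][2] acc=0, pass-E 0, pass-S 0
  after 3 — PE[0][2] acc=9, pass-E 1, pass-S 9
  after 3 — PE[1][1] acc=33, pass-E 7, pass-S 33
  after 3 — PE[1][2] acc=76, pass-E 7, pass-S 76
  after 4 — PE[0][2] acc=72, pass-E 8, pass-S 72
  after 4 — PE[1][1] acc=64, pass-E 6, pass-S 64
  after 4 — PE[1][2] acc=58, pass-E 7, pass-S 58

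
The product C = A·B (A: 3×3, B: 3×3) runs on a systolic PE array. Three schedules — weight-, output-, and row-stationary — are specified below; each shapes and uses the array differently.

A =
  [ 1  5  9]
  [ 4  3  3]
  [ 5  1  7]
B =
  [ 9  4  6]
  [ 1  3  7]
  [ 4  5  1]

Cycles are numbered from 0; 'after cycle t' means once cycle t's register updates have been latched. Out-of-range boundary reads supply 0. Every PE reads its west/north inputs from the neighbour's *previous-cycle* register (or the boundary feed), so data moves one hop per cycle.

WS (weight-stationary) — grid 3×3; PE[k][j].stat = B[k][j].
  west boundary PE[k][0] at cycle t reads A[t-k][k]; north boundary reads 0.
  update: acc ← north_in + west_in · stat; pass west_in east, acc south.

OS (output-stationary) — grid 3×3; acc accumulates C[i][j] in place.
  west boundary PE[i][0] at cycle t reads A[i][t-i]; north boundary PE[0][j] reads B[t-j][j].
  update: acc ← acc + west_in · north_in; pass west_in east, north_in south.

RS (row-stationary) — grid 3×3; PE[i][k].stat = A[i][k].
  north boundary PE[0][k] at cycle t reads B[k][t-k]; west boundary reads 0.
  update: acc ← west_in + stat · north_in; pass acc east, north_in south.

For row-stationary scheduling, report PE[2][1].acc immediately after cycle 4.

RS on a 3×3 grid — tracing PE[2][1] and its feeders:
  step 0 · PE1,1: acc=0; fwd→0 fwd↓0
  step 0 · PE2,0: acc=0; fwd→0 fwd↓0
  step 0 · PE2,1: acc=0; fwd→0 fwd↓0
  step 1 · PE1,1: acc=0; fwd→0 fwd↓0
  step 1 · PE2,0: acc=0; fwd→0 fwd↓0
  step 1 · PE2,1: acc=0; fwd→0 fwd↓0
  step 2 · PE1,1: acc=39; fwd→39 fwd↓1
  step 2 · PE2,0: acc=45; fwd→45 fwd↓9
  step 2 · PE2,1: acc=0; fwd→0 fwd↓0
  step 3 · PE1,1: acc=25; fwd→25 fwd↓3
  step 3 · PE2,0: acc=20; fwd→20 fwd↓4
  step 3 · PE2,1: acc=46; fwd→46 fwd↓1
  step 4 · PE1,1: acc=45; fwd→45 fwd↓7
  step 4 · PE2,0: acc=30; fwd→30 fwd↓6
  step 4 · PE2,1: acc=23; fwd→23 fwd↓3

PE[2][1].acc = 23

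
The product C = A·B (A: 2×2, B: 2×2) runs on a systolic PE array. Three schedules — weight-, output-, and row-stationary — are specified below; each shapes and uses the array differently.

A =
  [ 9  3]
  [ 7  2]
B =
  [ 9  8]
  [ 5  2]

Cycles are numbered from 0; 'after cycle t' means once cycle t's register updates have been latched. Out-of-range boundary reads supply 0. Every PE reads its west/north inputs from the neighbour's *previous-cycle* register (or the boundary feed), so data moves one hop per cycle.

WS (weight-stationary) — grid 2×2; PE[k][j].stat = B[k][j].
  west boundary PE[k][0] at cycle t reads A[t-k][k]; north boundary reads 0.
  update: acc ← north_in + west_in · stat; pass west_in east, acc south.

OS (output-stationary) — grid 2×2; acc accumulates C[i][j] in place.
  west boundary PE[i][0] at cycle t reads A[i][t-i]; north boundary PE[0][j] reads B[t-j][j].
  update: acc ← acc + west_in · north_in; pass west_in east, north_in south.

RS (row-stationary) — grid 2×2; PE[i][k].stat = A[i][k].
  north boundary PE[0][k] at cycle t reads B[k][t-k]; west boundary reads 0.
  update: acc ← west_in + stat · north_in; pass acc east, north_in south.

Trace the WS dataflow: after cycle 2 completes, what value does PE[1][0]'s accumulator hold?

WS 2×2: PE[1][0] cycle-by-cycle (with neighbour feeds):
  after 0 — PE[0][0] acc=81, pass-E 9, pass-S 81
  after 0 — PE[1][0] acc=0, pass-E 0, pass-S 0
  after 1 — PE[0][0] acc=63, pass-E 7, pass-S 63
  after 1 — PE[1][0] acc=96, pass-E 3, pass-S 96
  after 2 — PE[0][0] acc=0, pass-E 0, pass-S 0
  after 2 — PE[1][0] acc=73, pass-E 2, pass-S 73

PE[1][0].acc = 73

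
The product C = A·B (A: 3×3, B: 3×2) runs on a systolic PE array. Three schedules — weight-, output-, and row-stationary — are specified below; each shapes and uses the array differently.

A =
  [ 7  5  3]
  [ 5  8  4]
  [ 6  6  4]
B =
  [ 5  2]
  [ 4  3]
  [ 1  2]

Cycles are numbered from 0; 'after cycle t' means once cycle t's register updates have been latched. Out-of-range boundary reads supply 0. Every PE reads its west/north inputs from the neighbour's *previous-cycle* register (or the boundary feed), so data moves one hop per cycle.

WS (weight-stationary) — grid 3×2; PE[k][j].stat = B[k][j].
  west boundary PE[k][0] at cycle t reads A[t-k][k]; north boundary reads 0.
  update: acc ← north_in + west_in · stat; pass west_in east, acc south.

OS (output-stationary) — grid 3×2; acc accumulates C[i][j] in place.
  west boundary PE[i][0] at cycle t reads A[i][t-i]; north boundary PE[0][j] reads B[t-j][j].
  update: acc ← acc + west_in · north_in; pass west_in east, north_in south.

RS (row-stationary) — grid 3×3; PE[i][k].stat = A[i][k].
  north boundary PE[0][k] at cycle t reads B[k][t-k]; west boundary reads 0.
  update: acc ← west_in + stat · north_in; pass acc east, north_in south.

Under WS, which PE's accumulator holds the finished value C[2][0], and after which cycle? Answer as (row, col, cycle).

(row, col, cycle) = (2, 0, 4)

Under WS, C[2][0] lands at PE[2][0]:
  step 0 · PE2,0: acc=0; fwd→0 fwd↓0
  step 1 · PE2,0: acc=0; fwd→0 fwd↓0
  step 2 · PE2,0: acc=58; fwd→3 fwd↓58
  step 3 · PE2,0: acc=61; fwd→4 fwd↓61
  step 4 · PE2,0: acc=58; fwd→4 fwd↓58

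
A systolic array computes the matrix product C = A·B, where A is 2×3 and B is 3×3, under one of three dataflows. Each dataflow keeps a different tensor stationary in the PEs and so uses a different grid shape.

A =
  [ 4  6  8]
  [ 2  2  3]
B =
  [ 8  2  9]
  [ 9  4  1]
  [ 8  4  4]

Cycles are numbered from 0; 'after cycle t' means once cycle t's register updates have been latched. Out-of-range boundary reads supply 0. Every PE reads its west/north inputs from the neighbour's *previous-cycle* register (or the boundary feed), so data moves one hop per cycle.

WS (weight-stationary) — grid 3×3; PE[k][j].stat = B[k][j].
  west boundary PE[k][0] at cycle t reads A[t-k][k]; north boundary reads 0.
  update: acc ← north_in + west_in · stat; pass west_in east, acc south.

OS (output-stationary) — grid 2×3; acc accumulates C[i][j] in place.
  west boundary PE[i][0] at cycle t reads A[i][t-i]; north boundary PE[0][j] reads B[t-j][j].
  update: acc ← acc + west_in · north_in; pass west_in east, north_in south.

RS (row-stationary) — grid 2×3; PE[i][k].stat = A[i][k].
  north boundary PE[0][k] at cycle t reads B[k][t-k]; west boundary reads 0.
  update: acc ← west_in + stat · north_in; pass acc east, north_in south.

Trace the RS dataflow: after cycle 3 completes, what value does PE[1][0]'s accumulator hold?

PE[1][0].acc = 18

RS 2×3: PE[1][0] cycle-by-cycle (with neighbour feeds):
  after 0 — PE[0][0] acc=32, pass-E 32, pass-S 8
  after 0 — PE[1][0] acc=0, pass-E 0, pass-S 0
  after 1 — PE[0][0] acc=8, pass-E 8, pass-S 2
  after 1 — PE[1][0] acc=16, pass-E 16, pass-S 8
  after 2 — PE[0][0] acc=36, pass-E 36, pass-S 9
  after 2 — PE[1][0] acc=4, pass-E 4, pass-S 2
  after 3 — PE[0][0] acc=0, pass-E 0, pass-S 0
  after 3 — PE[1][0] acc=18, pass-E 18, pass-S 9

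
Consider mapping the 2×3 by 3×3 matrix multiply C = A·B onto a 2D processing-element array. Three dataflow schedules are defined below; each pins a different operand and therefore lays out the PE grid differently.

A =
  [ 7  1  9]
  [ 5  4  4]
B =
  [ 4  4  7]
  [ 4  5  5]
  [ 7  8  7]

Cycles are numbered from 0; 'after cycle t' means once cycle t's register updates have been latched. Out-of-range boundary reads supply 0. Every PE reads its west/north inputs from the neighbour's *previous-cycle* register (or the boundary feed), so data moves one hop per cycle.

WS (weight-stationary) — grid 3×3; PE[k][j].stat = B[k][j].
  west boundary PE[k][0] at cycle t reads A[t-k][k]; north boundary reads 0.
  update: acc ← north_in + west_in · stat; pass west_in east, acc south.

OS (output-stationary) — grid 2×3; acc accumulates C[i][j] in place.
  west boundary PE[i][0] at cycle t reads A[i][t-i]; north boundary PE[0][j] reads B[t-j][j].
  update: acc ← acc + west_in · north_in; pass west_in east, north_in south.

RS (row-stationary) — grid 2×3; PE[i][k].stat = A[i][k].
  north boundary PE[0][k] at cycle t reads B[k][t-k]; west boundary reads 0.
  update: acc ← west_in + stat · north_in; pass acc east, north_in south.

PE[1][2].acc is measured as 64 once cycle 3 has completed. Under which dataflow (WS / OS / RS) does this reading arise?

dataflow = RS

— WS: 3×3; PE[1][2] trace:
  after 0 — PE[1][2] acc=0, pass-E 0, pass-S 0
  after 1 — PE[1][2] acc=0, pass-E 0, pass-S 0
  after 2 — PE[1][2] acc=0, pass-E 0, pass-S 0
  after 3 — PE[1][2] acc=54, pass-E 1, pass-S 54
— OS: 2×3; PE[1][2] trace:
  after 0 — PE[1][2] acc=0, pass-E 0, pass-S 0
  after 1 — PE[1][2] acc=0, pass-E 0, pass-S 0
  after 2 — PE[1][2] acc=0, pass-E 0, pass-S 0
  after 3 — PE[1][2] acc=35, pass-E 5, pass-S 7
— RS: 2×3; PE[1][2] trace:
  after 0 — PE[1][2] acc=0, pass-E 0, pass-S 0
  after 1 — PE[1][2] acc=0, pass-E 0, pass-S 0
  after 2 — PE[1][2] acc=0, pass-E 0, pass-S 0
  after 3 — PE[1][2] acc=64, pass-E 64, pass-S 7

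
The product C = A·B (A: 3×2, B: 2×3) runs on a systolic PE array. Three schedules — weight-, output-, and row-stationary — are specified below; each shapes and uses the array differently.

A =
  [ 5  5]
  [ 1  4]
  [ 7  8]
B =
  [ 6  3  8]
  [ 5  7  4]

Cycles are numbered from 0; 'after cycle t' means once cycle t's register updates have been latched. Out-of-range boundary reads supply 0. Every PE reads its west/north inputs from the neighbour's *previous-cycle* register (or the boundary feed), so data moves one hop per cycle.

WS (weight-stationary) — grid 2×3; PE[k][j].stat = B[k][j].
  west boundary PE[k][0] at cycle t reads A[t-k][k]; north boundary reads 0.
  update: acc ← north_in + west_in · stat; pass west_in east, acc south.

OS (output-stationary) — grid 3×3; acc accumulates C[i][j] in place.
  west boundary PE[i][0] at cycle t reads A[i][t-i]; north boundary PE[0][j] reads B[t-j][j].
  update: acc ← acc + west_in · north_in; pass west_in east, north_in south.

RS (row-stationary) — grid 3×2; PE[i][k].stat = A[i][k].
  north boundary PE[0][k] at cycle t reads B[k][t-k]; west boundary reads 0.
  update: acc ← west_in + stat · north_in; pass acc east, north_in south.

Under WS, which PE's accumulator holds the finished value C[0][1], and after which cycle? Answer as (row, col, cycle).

(row, col, cycle) = (1, 1, 2)

WS — PE[1][1] is where C[0][1] collects:
  step 0 · PE1,1: acc=0; fwd→0 fwd↓0
  step 1 · PE1,1: acc=0; fwd→0 fwd↓0
  step 2 · PE1,1: acc=50; fwd→5 fwd↓50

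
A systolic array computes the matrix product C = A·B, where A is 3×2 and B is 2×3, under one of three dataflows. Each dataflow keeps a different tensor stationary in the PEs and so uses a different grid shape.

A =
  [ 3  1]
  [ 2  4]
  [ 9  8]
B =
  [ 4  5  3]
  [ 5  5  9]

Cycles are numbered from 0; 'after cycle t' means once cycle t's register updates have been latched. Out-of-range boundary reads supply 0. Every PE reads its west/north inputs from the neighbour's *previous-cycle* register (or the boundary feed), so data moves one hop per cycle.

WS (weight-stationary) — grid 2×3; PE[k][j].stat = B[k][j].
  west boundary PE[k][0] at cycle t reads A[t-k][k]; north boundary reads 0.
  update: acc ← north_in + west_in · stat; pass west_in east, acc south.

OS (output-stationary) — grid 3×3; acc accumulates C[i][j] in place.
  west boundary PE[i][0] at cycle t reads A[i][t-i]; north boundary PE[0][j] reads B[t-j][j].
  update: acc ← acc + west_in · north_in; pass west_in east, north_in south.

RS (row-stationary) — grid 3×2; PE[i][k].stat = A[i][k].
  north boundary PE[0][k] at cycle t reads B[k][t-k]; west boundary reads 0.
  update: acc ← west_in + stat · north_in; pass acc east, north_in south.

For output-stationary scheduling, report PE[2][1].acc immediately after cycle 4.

OS on a 3×3 grid — tracing PE[2][1] and its feeders:
  cycle 0: PE[1][1] → acc 0, east 0, south 0
  cycle 0: PE[2][0] → acc 0, east 0, south 0
  cycle 0: PE[2][1] → acc 0, east 0, south 0
  cycle 1: PE[1][1] → acc 0, east 0, south 0
  cycle 1: PE[2][0] → acc 0, east 0, south 0
  cycle 1: PE[2][1] → acc 0, east 0, south 0
  cycle 2: PE[1][1] → acc 10, east 2, south 5
  cycle 2: PE[2][0] → acc 36, east 9, south 4
  cycle 2: PE[2][1] → acc 0, east 0, south 0
  cycle 3: PE[1][1] → acc 30, east 4, south 5
  cycle 3: PE[2][0] → acc 76, east 8, south 5
  cycle 3: PE[2][1] → acc 45, east 9, south 5
  cycle 4: PE[1][1] → acc 30, east 0, south 0
  cycle 4: PE[2][0] → acc 76, east 0, south 0
  cycle 4: PE[2][1] → acc 85, east 8, south 5

PE[2][1].acc = 85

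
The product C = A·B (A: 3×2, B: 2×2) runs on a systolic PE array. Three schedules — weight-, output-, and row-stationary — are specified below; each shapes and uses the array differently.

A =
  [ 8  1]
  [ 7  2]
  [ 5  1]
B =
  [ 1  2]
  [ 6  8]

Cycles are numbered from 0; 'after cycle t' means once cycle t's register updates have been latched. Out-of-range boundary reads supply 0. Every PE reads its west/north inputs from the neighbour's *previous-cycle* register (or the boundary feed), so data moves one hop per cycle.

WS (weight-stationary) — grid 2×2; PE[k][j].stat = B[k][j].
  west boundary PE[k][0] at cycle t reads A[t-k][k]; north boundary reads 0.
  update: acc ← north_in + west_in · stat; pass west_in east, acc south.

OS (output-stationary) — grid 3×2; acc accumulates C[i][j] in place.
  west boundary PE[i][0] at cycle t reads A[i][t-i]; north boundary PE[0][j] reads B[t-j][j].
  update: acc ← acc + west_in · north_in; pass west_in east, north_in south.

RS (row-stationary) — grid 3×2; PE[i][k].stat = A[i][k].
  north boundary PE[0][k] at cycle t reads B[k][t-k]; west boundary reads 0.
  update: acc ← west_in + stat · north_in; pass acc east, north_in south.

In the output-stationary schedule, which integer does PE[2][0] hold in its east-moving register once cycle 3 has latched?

OS on a 3×2 grid — tracing PE[2][0] and its feeders:
  @0  [1,0]  acc 0  |  →0  ↓0
  @0  [2,0]  acc 0  |  →0  ↓0
  @1  [1,0]  acc 7  |  →7  ↓1
  @1  [2,0]  acc 0  |  →0  ↓0
  @2  [1,0]  acc 19  |  →2  ↓6
  @2  [2,0]  acc 5  |  →5  ↓1
  @3  [1,0]  acc 19  |  →0  ↓0
  @3  [2,0]  acc 11  |  →1  ↓6

register = 1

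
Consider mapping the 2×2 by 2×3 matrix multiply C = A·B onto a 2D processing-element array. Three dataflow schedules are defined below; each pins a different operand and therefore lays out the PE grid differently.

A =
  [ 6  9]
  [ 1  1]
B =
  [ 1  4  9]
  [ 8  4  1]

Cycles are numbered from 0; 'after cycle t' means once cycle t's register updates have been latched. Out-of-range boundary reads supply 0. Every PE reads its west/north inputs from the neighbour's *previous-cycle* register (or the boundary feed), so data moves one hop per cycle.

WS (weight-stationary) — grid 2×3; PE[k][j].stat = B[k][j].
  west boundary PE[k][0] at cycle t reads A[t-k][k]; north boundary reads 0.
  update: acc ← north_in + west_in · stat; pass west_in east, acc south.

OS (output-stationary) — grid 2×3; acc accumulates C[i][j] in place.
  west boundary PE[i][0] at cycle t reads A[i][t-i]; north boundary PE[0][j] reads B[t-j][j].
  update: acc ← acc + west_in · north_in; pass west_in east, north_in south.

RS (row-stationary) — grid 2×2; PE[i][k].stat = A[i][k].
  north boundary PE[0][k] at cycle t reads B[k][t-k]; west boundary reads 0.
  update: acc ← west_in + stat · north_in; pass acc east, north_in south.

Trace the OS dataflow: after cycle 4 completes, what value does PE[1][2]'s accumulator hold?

PE[1][2].acc = 10

Tracing OS — 2×3 array, target PE[1][2]:
  @0  [0,2]  acc 0  |  →0  ↓0
  @0  [1,1]  acc 0  |  →0  ↓0
  @0  [1,2]  acc 0  |  →0  ↓0
  @1  [0,2]  acc 0  |  →0  ↓0
  @1  [1,1]  acc 0  |  →0  ↓0
  @1  [1,2]  acc 0  |  →0  ↓0
  @2  [0,2]  acc 54  |  →6  ↓9
  @2  [1,1]  acc 4  |  →1  ↓4
  @2  [1,2]  acc 0  |  →0  ↓0
  @3  [0,2]  acc 63  |  →9  ↓1
  @3  [1,1]  acc 8  |  →1  ↓4
  @3  [1,2]  acc 9  |  →1  ↓9
  @4  [0,2]  acc 63  |  →0  ↓0
  @4  [1,1]  acc 8  |  →0  ↓0
  @4  [1,2]  acc 10  |  →1  ↓1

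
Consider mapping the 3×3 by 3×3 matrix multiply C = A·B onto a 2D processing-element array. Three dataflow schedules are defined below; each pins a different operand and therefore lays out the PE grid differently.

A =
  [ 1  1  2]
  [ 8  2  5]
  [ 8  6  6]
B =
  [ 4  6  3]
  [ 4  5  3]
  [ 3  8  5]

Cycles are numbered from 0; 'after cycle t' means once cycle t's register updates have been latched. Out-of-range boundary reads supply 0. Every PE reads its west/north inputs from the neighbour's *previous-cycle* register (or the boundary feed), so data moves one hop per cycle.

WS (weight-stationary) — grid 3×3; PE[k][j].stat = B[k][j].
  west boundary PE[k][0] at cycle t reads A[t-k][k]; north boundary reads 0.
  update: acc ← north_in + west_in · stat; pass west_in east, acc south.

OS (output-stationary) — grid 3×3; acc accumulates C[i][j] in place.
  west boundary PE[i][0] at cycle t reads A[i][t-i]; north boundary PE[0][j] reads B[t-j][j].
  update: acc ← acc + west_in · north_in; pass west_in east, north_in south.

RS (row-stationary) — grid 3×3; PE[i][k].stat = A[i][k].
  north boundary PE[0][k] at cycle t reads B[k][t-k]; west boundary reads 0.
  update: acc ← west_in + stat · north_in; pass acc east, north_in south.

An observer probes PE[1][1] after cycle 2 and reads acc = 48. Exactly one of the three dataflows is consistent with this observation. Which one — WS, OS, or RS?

WS (3×3 grid), PE[1][1]:
  after 0 — PE[1][1] acc=0, pass-E 0, pass-S 0
  after 1 — PE[1][1] acc=0, pass-E 0, pass-S 0
  after 2 — PE[1][1] acc=11, pass-E 1, pass-S 11
OS (3×3 grid), PE[1][1]:
  after 0 — PE[1][1] acc=0, pass-E 0, pass-S 0
  after 1 — PE[1][1] acc=0, pass-E 0, pass-S 0
  after 2 — PE[1][1] acc=48, pass-E 8, pass-S 6
RS (3×3 grid), PE[1][1]:
  after 0 — PE[1][1] acc=0, pass-E 0, pass-S 0
  after 1 — PE[1][1] acc=0, pass-E 0, pass-S 0
  after 2 — PE[1][1] acc=40, pass-E 40, pass-S 4

dataflow = OS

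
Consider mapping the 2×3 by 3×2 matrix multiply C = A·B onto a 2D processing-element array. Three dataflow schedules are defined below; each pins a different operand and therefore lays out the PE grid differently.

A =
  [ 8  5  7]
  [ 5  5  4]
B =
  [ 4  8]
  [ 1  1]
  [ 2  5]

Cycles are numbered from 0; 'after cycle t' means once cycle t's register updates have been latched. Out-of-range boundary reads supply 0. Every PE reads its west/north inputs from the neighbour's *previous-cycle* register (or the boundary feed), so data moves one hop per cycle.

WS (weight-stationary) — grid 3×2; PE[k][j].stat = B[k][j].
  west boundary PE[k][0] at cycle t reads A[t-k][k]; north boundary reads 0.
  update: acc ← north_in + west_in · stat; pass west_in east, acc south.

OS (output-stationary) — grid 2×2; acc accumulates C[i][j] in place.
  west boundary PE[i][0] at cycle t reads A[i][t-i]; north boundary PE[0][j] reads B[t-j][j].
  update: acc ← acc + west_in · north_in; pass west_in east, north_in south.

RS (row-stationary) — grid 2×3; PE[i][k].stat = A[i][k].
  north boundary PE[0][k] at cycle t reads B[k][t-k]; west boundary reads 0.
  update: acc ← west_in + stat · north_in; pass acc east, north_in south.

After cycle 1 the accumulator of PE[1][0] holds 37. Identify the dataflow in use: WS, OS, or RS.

WS (3×2 grid), PE[1][0]:
  cycle 0: PE[1][0] → acc 0, east 0, south 0
  cycle 1: PE[1][0] → acc 37, east 5, south 37
OS (2×2 grid), PE[1][0]:
  cycle 0: PE[1][0] → acc 0, east 0, south 0
  cycle 1: PE[1][0] → acc 20, east 5, south 4
RS (2×3 grid), PE[1][0]:
  cycle 0: PE[1][0] → acc 0, east 0, south 0
  cycle 1: PE[1][0] → acc 20, east 20, south 4

dataflow = WS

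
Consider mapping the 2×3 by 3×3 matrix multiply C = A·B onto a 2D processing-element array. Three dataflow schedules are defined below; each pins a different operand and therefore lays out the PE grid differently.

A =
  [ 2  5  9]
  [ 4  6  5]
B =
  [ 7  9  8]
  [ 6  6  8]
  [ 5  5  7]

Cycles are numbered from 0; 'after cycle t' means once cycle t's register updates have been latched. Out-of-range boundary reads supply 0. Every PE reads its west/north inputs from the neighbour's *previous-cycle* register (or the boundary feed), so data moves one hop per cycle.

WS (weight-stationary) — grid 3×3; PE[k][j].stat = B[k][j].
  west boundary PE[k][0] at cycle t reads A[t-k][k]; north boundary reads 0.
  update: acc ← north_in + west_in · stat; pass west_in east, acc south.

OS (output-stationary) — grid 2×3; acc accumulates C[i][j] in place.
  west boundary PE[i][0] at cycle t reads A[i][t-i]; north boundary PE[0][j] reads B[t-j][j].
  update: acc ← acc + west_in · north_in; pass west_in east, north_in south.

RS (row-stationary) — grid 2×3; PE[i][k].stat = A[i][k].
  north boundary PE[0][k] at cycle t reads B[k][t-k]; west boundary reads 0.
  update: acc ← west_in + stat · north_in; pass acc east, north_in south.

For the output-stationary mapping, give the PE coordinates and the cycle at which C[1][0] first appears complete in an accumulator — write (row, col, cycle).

(row, col, cycle) = (1, 0, 3)

OS — PE[1][0] is where C[1][0] collects:
  c0 r1c0: 0 / 0 / 0
  c1 r1c0: 28 / 4 / 7
  c2 r1c0: 64 / 6 / 6
  c3 r1c0: 89 / 5 / 5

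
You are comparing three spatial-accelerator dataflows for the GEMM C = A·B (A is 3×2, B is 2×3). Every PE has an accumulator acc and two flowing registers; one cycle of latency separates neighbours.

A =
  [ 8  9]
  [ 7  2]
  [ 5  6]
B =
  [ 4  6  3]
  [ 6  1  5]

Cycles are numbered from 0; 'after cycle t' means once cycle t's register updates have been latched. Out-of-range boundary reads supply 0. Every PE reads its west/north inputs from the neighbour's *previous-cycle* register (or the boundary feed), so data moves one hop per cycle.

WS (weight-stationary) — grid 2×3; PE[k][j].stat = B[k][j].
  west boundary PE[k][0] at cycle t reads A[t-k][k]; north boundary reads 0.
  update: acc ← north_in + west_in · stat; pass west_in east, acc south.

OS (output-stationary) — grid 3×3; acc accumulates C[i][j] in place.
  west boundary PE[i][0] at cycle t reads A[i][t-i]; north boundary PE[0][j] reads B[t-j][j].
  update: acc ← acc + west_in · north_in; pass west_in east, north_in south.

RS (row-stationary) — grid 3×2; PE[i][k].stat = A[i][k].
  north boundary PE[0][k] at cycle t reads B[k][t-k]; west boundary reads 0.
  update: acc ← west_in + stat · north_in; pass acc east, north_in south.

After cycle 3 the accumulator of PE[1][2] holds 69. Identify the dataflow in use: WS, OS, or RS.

dataflow = WS

WS [2×3] PE[1][2] across cycles:
  0: (1,2).acc=0  regs=<0,0>
  1: (1,2).acc=0  regs=<0,0>
  2: (1,2).acc=0  regs=<0,0>
  3: (1,2).acc=69  regs=<9,69>
OS [3×3] PE[1][2] across cycles:
  0: (1,2).acc=0  regs=<0,0>
  1: (1,2).acc=0  regs=<0,0>
  2: (1,2).acc=0  regs=<0,0>
  3: (1,2).acc=21  regs=<7,3>
RS: PE[1][2] is outside its 3×2 grid.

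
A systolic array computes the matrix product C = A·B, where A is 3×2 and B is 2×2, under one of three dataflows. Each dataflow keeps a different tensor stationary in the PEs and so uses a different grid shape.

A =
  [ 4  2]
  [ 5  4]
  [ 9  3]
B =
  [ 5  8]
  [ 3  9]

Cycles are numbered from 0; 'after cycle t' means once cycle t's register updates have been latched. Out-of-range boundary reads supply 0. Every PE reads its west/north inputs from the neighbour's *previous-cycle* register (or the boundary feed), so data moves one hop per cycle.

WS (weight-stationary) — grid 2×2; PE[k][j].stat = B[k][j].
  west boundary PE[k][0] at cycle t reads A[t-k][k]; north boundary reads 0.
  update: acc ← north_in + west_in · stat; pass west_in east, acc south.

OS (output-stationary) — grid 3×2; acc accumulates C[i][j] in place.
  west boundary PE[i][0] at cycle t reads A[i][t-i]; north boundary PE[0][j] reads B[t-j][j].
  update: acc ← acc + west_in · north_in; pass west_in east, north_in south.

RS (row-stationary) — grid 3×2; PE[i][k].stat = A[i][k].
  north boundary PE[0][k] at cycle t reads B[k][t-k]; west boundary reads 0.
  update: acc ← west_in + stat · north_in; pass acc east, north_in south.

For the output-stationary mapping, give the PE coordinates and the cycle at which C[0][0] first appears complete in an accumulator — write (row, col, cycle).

(row, col, cycle) = (0, 0, 1)

OS: C[0][0] accumulates in PE[0][0]:
  after 0 — PE[0][0] acc=20, pass-E 4, pass-S 5
  after 1 — PE[0][0] acc=26, pass-E 2, pass-S 3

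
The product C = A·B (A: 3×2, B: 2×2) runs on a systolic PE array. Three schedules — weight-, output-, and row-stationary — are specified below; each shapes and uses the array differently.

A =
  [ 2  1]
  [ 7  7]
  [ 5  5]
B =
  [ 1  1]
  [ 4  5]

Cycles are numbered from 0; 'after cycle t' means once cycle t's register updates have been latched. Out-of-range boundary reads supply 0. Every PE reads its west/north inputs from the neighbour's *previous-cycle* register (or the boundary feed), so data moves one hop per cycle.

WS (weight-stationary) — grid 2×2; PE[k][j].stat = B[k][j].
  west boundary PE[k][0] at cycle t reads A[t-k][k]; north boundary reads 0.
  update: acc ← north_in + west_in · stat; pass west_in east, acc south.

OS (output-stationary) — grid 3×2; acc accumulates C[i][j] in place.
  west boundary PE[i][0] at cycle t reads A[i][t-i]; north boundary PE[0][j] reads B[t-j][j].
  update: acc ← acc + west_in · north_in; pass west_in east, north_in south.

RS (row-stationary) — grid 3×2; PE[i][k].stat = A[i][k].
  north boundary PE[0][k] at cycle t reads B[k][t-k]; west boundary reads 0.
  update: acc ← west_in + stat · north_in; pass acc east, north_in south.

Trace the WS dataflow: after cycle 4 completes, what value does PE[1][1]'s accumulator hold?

PE[1][1].acc = 30

WS on a 2×2 grid — tracing PE[1][1] and its feeders:
  0: (0,1).acc=0  regs=<0,0>
  0: (1,0).acc=0  regs=<0,0>
  0: (1,1).acc=0  regs=<0,0>
  1: (0,1).acc=2  regs=<2,2>
  1: (1,0).acc=6  regs=<1,6>
  1: (1,1).acc=0  regs=<0,0>
  2: (0,1).acc=7  regs=<7,7>
  2: (1,0).acc=35  regs=<7,35>
  2: (1,1).acc=7  regs=<1,7>
  3: (0,1).acc=5  regs=<5,5>
  3: (1,0).acc=25  regs=<5,25>
  3: (1,1).acc=42  regs=<7,42>
  4: (0,1).acc=0  regs=<0,0>
  4: (1,0).acc=0  regs=<0,0>
  4: (1,1).acc=30  regs=<5,30>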